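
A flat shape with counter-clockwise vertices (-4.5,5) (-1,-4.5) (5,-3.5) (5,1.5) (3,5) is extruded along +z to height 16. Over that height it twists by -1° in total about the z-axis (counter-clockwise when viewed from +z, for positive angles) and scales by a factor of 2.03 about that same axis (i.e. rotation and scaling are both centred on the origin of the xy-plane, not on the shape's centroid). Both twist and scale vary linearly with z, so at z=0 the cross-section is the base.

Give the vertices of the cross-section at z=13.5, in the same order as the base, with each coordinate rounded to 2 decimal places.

Cross-section at z=13.5: (-8.27,9.47) (-1.99,-8.38) (9.25,-6.68) (9.39,2.67) (5.74,9.26)

t = z/height = 13.5/16 = 0.84375
s = 1 + (scale-1)·z/height = 1 + (2.03-1)·13.5/16 = 1.869063
θ = twist·z/height = -1°·13.5/16 = -0.8438° = -0.014726 rad
cos θ = 0.999892, sin θ = -0.014726 (intermediates below are computed at full precision and shown rounded to 5 d.p.)
v1: (-4.5,5) → rotate → (-4.42588,5.06572) → ×s → (-8.27225,9.46815) → (-8.27,9.47)
v2: (-1,-4.5) → rotate → (-1.06616,-4.48479) → ×s → (-1.99271,-8.38235) → (-1.99,-8.38)
v3: (5,-3.5) → rotate → (4.94792,-3.57325) → ×s → (9.24797,-6.67863) → (9.25,-6.68)
v4: (5,1.5) → rotate → (5.02155,1.42621) → ×s → (9.38558,2.66567) → (9.39,2.67)
v5: (3,5) → rotate → (3.07330,4.95528) → ×s → (5.74420,9.26173) → (5.74,9.26)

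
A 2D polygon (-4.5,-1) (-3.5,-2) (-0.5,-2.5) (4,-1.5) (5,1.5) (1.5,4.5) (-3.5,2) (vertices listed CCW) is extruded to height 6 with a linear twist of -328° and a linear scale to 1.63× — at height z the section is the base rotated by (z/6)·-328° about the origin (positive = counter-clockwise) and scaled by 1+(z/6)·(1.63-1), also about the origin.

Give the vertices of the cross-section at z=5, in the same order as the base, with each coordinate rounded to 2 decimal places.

t = z/height = 5/6 = 0.833333
s = 1 + (scale-1)·z/height = 1 + (1.63-1)·5/6 = 1.525000
θ = twist·z/height = -328°·5/6 = -273.3333° = -4.770567 rad
cos θ = 0.058145, sin θ = 0.998308 (intermediates below are computed at full precision and shown rounded to 5 d.p.)
v1: (-4.5,-1) → rotate → (0.73666,-4.55053) → ×s → (1.12340,-6.93956) → (1.12,-6.94)
v2: (-3.5,-2) → rotate → (1.79311,-3.61037) → ×s → (2.73449,-5.50581) → (2.73,-5.51)
v3: (-0.5,-2.5) → rotate → (2.46670,-0.64452) → ×s → (3.76171,-0.98289) → (3.76,-0.98)
v4: (4,-1.5) → rotate → (1.73004,3.90602) → ×s → (2.63831,5.95667) → (2.64,5.96)
v5: (5,1.5) → rotate → (-1.20674,5.07876) → ×s → (-1.84028,7.74511) → (-1.84,7.75)
v6: (1.5,4.5) → rotate → (-4.40517,1.75911) → ×s → (-6.71788,2.68265) → (-6.72,2.68)
v7: (-3.5,2) → rotate → (-2.20012,-3.37779) → ×s → (-3.35519,-5.15113) → (-3.36,-5.15)

Cross-section at z=5: (1.12,-6.94) (2.73,-5.51) (3.76,-0.98) (2.64,5.96) (-1.84,7.75) (-6.72,2.68) (-3.36,-5.15)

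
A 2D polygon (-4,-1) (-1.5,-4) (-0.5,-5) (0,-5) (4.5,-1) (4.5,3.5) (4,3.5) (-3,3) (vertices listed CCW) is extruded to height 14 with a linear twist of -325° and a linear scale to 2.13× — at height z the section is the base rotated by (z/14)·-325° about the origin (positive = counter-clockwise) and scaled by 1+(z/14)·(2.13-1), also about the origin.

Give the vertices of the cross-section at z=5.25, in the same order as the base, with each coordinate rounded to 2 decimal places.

t = z/height = 5.25/14 = 0.375
s = 1 + (scale-1)·z/height = 1 + (2.13-1)·5.25/14 = 1.423750
θ = twist·z/height = -325°·5.25/14 = -121.8750° = -2.127120 rad
cos θ = -0.528068, sin θ = -0.849202 (intermediates below are computed at full precision and shown rounded to 5 d.p.)
v1: (-4,-1) → rotate → (1.26307,3.92488) → ×s → (1.79829,5.58804) → (1.80,5.59)
v2: (-1.5,-4) → rotate → (-2.60471,3.38607) → ×s → (-3.70845,4.82092) → (-3.71,4.82)
v3: (-0.5,-5) → rotate → (-3.98198,3.06494) → ×s → (-5.66934,4.36371) → (-5.67,4.36)
v4: (0,-5) → rotate → (-4.24601,2.64034) → ×s → (-6.04526,3.75918) → (-6.05,3.76)
v5: (4.5,-1) → rotate → (-3.22551,-3.29334) → ×s → (-4.59232,-4.68890) → (-4.59,-4.69)
v6: (4.5,3.5) → rotate → (0.59590,-5.66965) → ×s → (0.84842,-8.07216) → (0.85,-8.07)
v7: (4,3.5) → rotate → (0.85994,-5.24505) → ×s → (1.22433,-7.46763) → (1.22,-7.47)
v8: (-3,3) → rotate → (4.13181,0.96340) → ×s → (5.88266,1.37165) → (5.88,1.37)

Cross-section at z=5.25: (1.80,5.59) (-3.71,4.82) (-5.67,4.36) (-6.05,3.76) (-4.59,-4.69) (0.85,-8.07) (1.22,-7.47) (5.88,1.37)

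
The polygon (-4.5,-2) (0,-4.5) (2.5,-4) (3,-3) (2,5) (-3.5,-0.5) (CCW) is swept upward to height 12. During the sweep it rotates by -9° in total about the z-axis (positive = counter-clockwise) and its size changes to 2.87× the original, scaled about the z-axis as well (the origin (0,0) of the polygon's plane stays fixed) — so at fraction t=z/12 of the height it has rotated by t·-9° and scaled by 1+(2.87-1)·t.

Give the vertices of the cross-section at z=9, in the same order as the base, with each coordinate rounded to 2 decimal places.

t = z/height = 9/12 = 0.75
s = 1 + (scale-1)·z/height = 1 + (2.87-1)·9/12 = 2.402500
θ = twist·z/height = -9°·9/12 = -6.7500° = -0.117810 rad
cos θ = 0.993068, sin θ = -0.117537 (intermediates below are computed at full precision and shown rounded to 5 d.p.)
v1: (-4.5,-2) → rotate → (-4.70388,-1.45722) → ×s → (-11.30108,-3.50097) → (-11.30,-3.50)
v2: (0,-4.5) → rotate → (-0.52892,-4.46881) → ×s → (-1.27073,-10.73631) → (-1.27,-10.74)
v3: (2.5,-4) → rotate → (2.01252,-4.26612) → ×s → (4.83508,-10.24935) → (4.84,-10.25)
v4: (3,-3) → rotate → (2.62659,-3.33182) → ×s → (6.31039,-8.00469) → (6.31,-8.00)
v5: (2,5) → rotate → (2.57382,4.73027) → ×s → (6.18361,11.36447) → (6.18,11.36)
v6: (-3.5,-0.5) → rotate → (-3.53451,-0.08515) → ×s → (-8.49166,-0.20458) → (-8.49,-0.20)

Cross-section at z=9: (-11.30,-3.50) (-1.27,-10.74) (4.84,-10.25) (6.31,-8.00) (6.18,11.36) (-8.49,-0.20)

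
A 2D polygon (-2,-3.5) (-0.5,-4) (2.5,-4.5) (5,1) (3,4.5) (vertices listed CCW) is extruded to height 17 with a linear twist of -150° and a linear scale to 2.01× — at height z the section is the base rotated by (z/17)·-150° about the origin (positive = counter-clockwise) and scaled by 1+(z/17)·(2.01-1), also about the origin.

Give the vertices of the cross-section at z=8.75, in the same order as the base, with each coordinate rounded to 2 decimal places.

t = z/height = 8.75/17 = 0.514706
s = 1 + (scale-1)·z/height = 1 + (2.01-1)·8.75/17 = 1.519853
θ = twist·z/height = -150°·8.75/17 = -77.2059° = -1.347497 rad
cos θ = 0.221448, sin θ = -0.975172 (intermediates below are computed at full precision and shown rounded to 5 d.p.)
v1: (-2,-3.5) → rotate → (-3.85600,1.17527) → ×s → (-5.86055,1.78624) → (-5.86,1.79)
v2: (-0.5,-4) → rotate → (-4.01141,-0.39821) → ×s → (-6.09676,-0.60522) → (-6.10,-0.61)
v3: (2.5,-4.5) → rotate → (-3.83465,-3.43445) → ×s → (-5.82811,-5.21986) → (-5.83,-5.22)
v4: (5,1) → rotate → (2.08241,-4.65441) → ×s → (3.16496,-7.07402) → (3.16,-7.07)
v5: (3,4.5) → rotate → (5.05262,-1.92900) → ×s → (7.67924,-2.93179) → (7.68,-2.93)

Cross-section at z=8.75: (-5.86,1.79) (-6.10,-0.61) (-5.83,-5.22) (3.16,-7.07) (7.68,-2.93)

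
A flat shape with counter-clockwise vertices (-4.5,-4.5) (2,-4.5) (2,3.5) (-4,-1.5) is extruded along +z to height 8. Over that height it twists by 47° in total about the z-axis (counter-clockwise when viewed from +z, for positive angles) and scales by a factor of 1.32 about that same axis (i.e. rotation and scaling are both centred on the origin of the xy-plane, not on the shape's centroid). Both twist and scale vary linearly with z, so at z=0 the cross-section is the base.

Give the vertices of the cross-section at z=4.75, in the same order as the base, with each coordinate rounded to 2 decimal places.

Cross-section at z=4.75: (-2.23,-7.24) (4.61,-3.62) (0.15,4.79) (-3.37,-3.81)

t = z/height = 4.75/8 = 0.59375
s = 1 + (scale-1)·z/height = 1 + (1.32-1)·4.75/8 = 1.190000
θ = twist·z/height = 47°·4.75/8 = 27.9063° = 0.487056 rad
cos θ = 0.883715, sin θ = 0.468026 (intermediates below are computed at full precision and shown rounded to 5 d.p.)
v1: (-4.5,-4.5) → rotate → (-1.87060,-6.08283) → ×s → (-2.22601,-7.23857) → (-2.23,-7.24)
v2: (2,-4.5) → rotate → (3.87355,-3.04066) → ×s → (4.60952,-3.61839) → (4.61,-3.62)
v3: (2,3.5) → rotate → (0.12934,4.02905) → ×s → (0.15391,4.79457) → (0.15,4.79)
v4: (-4,-1.5) → rotate → (-2.83282,-3.19768) → ×s → (-3.37105,-3.80524) → (-3.37,-3.81)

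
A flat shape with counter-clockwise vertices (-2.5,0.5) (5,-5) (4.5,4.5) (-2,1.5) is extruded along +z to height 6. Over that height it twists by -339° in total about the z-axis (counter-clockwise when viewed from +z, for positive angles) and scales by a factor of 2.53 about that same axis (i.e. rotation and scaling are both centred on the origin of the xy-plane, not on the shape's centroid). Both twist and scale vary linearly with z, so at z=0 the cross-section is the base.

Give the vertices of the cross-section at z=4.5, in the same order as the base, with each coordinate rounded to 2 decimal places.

Cross-section at z=4.5: (0.42,-5.46) (7.42,13.25) (-11.92,6.68) (-1.93,-5.01)

t = z/height = 4.5/6 = 0.75
s = 1 + (scale-1)·z/height = 1 + (2.53-1)·4.5/6 = 2.147500
θ = twist·z/height = -339°·4.5/6 = -254.2500° = -4.437500 rad
cos θ = -0.271440, sin θ = 0.962455 (intermediates below are computed at full precision and shown rounded to 5 d.p.)
v1: (-2.5,0.5) → rotate → (0.19737,-2.54186) → ×s → (0.42386,-5.45864) → (0.42,-5.46)
v2: (5,-5) → rotate → (3.45507,6.16948) → ×s → (7.41977,13.24895) → (7.42,13.25)
v3: (4.5,4.5) → rotate → (-5.55253,3.10957) → ×s → (-11.92406,6.67779) → (-11.92,6.68)
v4: (-2,1.5) → rotate → (-0.90080,-2.33207) → ×s → (-1.93447,-5.00812) → (-1.93,-5.01)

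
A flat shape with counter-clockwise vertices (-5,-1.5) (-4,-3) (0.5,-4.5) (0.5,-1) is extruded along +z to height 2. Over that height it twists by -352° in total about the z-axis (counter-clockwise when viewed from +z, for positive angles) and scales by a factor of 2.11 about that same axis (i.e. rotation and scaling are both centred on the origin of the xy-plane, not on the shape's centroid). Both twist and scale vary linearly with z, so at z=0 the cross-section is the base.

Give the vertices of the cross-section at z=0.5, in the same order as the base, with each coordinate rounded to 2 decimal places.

Cross-section at z=0.5: (-2.14,6.32) (-4.01,4.97) (-5.72,-0.84) (-1.25,-0.68)

t = z/height = 0.5/2 = 0.25
s = 1 + (scale-1)·z/height = 1 + (2.11-1)·0.5/2 = 1.277500
θ = twist·z/height = -352°·0.5/2 = -88.0000° = -1.535890 rad
cos θ = 0.034899, sin θ = -0.999391 (intermediates below are computed at full precision and shown rounded to 5 d.p.)
v1: (-5,-1.5) → rotate → (-1.67358,4.94460) → ×s → (-2.13800,6.31673) → (-2.14,6.32)
v2: (-4,-3) → rotate → (-3.13777,3.89286) → ×s → (-4.00850,4.97313) → (-4.01,4.97)
v3: (0.5,-4.5) → rotate → (-4.47981,-0.65674) → ×s → (-5.72296,-0.83899) → (-5.72,-0.84)
v4: (0.5,-1) → rotate → (-0.98194,-0.53459) → ×s → (-1.25443,-0.68294) → (-1.25,-0.68)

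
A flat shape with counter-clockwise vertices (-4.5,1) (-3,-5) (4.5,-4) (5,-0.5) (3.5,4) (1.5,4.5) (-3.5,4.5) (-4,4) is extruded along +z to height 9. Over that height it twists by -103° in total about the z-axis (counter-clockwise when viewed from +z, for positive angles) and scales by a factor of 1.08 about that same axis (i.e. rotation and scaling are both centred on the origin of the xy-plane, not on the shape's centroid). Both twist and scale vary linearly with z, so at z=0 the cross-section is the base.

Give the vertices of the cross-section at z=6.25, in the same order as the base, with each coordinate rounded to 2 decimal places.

Cross-section at z=6.25: (-0.50,4.84) (-6.01,1.33) (-2.50,-5.84) (1.17,-5.17) (5.18,-2.17) (5.01,0.00) (3.33,5.01) (2.67,5.34)

t = z/height = 6.25/9 = 0.694444
s = 1 + (scale-1)·z/height = 1 + (1.08-1)·6.25/9 = 1.055556
θ = twist·z/height = -103°·6.25/9 = -71.5278° = -1.248395 rad
cos θ = 0.316845, sin θ = -0.948477 (intermediates below are computed at full precision and shown rounded to 5 d.p.)
v1: (-4.5,1) → rotate → (-0.47732,4.58499) → ×s → (-0.50384,4.83971) → (-0.50,4.84)
v2: (-3,-5) → rotate → (-5.69292,1.26121) → ×s → (-6.00919,1.33127) → (-6.01,1.33)
v3: (4.5,-4) → rotate → (-2.36811,-5.53553) → ×s → (-2.49967,-5.84306) → (-2.50,-5.84)
v4: (5,-0.5) → rotate → (1.10999,-4.90081) → ×s → (1.17165,-5.17308) → (1.17,-5.17)
v5: (3.5,4) → rotate → (4.90287,-2.05229) → ×s → (5.17525,-2.16631) → (5.18,-2.17)
v6: (1.5,4.5) → rotate → (4.74342,0.00309) → ×s → (5.00694,0.00326) → (5.01,0.00)
v7: (-3.5,4.5) → rotate → (3.15919,4.74547) → ×s → (3.33470,5.00911) → (3.33,5.01)
v8: (-4,4) → rotate → (2.52653,5.06129) → ×s → (2.66689,5.34247) → (2.67,5.34)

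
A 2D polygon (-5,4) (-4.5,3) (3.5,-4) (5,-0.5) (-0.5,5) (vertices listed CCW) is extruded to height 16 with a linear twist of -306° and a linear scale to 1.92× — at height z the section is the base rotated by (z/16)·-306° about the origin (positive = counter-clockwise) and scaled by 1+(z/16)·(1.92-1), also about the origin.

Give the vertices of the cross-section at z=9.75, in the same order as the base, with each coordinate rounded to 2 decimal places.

t = z/height = 9.75/16 = 0.609375
s = 1 + (scale-1)·z/height = 1 + (1.92-1)·9.75/16 = 1.560625
θ = twist·z/height = -306°·9.75/16 = -186.4688° = -3.254494 rad
cos θ = -0.993633, sin θ = 0.112661 (intermediates below are computed at full precision and shown rounded to 5 d.p.)
v1: (-5,4) → rotate → (4.51752,-4.53784) → ×s → (7.05016,-7.08187) → (7.05,-7.08)
v2: (-4.5,3) → rotate → (4.13337,-3.48788) → ×s → (6.45064,-5.44327) → (6.45,-5.44)
v3: (3.5,-4) → rotate → (-3.02707,4.36885) → ×s → (-4.72412,6.81813) → (-4.72,6.82)
v4: (5,-0.5) → rotate → (-4.91184,1.06012) → ×s → (-7.66554,1.65445) → (-7.67,1.65)
v5: (-0.5,5) → rotate → (-0.06649,-5.02450) → ×s → (-0.10377,-7.84136) → (-0.10,-7.84)

Cross-section at z=9.75: (7.05,-7.08) (6.45,-5.44) (-4.72,6.82) (-7.67,1.65) (-0.10,-7.84)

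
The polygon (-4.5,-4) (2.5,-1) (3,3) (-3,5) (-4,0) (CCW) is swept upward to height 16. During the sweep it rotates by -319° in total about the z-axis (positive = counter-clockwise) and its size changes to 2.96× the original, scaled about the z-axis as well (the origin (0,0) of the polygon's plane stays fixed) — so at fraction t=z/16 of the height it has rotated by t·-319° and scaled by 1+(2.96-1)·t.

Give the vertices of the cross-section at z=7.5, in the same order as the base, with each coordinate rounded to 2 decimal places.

Cross-section at z=7.5: (3.55,10.99) (-5.11,-0.78) (-2.04,-7.88) (9.83,-5.35) (6.62,3.89)

t = z/height = 7.5/16 = 0.46875
s = 1 + (scale-1)·z/height = 1 + (2.96-1)·7.5/16 = 1.918750
θ = twist·z/height = -319°·7.5/16 = -149.5313° = -2.609813 rad
cos θ = -0.861906, sin θ = -0.507068 (intermediates below are computed at full precision and shown rounded to 5 d.p.)
v1: (-4.5,-4) → rotate → (1.85030,5.72943) → ×s → (3.55027,10.99335) → (3.55,10.99)
v2: (2.5,-1) → rotate → (-2.66183,-0.40577) → ×s → (-5.10739,-0.77856) → (-5.11,-0.78)
v3: (3,3) → rotate → (-1.06451,-4.10692) → ×s → (-2.04253,-7.88016) → (-2.04,-7.88)
v4: (-3,5) → rotate → (5.12106,-2.78832) → ×s → (9.82603,-5.35010) → (9.83,-5.35)
v5: (-4,0) → rotate → (3.44762,2.02827) → ×s → (6.61513,3.89175) → (6.62,3.89)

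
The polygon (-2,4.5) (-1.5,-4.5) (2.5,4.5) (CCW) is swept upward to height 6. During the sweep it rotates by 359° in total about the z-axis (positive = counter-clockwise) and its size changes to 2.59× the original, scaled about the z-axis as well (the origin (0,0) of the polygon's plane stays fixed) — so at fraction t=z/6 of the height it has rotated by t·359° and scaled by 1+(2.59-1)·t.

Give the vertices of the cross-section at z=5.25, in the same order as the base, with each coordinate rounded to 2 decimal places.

Cross-section at z=5.25: (4.39,10.92) (-10.22,-4.92) (11.89,3.20)

t = z/height = 5.25/6 = 0.875
s = 1 + (scale-1)·z/height = 1 + (2.59-1)·5.25/6 = 2.391250
θ = twist·z/height = 359°·5.25/6 = 314.1250° = 5.482516 rad
cos θ = 0.696226, sin θ = -0.717823 (intermediates below are computed at full precision and shown rounded to 5 d.p.)
v1: (-2,4.5) → rotate → (1.83775,4.56866) → ×s → (4.39452,10.92481) → (4.39,10.92)
v2: (-1.5,-4.5) → rotate → (-4.27454,-2.05628) → ×s → (-10.22150,-4.91709) → (-10.22,-4.92)
v3: (2.5,4.5) → rotate → (4.97077,1.33846) → ×s → (11.88635,3.20059) → (11.89,3.20)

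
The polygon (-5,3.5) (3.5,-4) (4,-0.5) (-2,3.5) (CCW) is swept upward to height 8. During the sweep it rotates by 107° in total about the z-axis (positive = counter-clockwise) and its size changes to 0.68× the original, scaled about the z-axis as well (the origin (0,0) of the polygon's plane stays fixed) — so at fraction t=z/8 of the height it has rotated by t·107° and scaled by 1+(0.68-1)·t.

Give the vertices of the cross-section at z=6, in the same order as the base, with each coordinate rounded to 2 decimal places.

t = z/height = 6/8 = 0.75
s = 1 + (scale-1)·z/height = 1 + (0.68-1)·6/8 = 0.760000
θ = twist·z/height = 107°·6/8 = 80.2500° = 1.400627 rad
cos θ = 0.169350, sin θ = 0.985556 (intermediates below are computed at full precision and shown rounded to 5 d.p.)
v1: (-5,3.5) → rotate → (-4.29619,-4.33506) → ×s → (-3.26511,-3.29464) → (-3.27,-3.29)
v2: (3.5,-4) → rotate → (4.53495,2.77205) → ×s → (3.44656,2.10676) → (3.45,2.11)
v3: (4,-0.5) → rotate → (1.17018,3.85755) → ×s → (0.88933,2.93174) → (0.89,2.93)
v4: (-2,3.5) → rotate → (-3.78815,-1.37839) → ×s → (-2.87899,-1.04758) → (-2.88,-1.05)

Cross-section at z=6: (-3.27,-3.29) (3.45,2.11) (0.89,2.93) (-2.88,-1.05)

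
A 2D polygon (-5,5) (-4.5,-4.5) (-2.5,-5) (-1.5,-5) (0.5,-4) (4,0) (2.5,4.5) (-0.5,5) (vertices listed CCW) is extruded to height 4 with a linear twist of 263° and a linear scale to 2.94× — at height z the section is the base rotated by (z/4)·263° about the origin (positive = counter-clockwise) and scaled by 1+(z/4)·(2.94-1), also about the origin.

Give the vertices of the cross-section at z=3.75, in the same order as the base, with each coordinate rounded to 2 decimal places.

Cross-section at z=3.75: (18.54,7.33) (-6.59,16.68) (-10.13,12.07) (-11.25,9.49) (-10.91,3.19) (-4.48,-10.34) (8.83,-11.51) (13.49,-4.31)

t = z/height = 3.75/4 = 0.9375
s = 1 + (scale-1)·z/height = 1 + (2.94-1)·3.75/4 = 2.818750
θ = twist·z/height = 263°·3.75/4 = 246.5625° = 4.303327 rad
cos θ = -0.397748, sin θ = -0.917494 (intermediates below are computed at full precision and shown rounded to 5 d.p.)
v1: (-5,5) → rotate → (6.57621,2.59873) → ×s → (18.53671,7.32517) → (18.54,7.33)
v2: (-4.5,-4.5) → rotate → (-2.33886,5.91859) → ×s → (-6.59265,16.68304) → (-6.59,16.68)
v3: (-2.5,-5) → rotate → (-3.59310,4.28248) → ×s → (-10.12805,12.07124) → (-10.13,12.07)
v4: (-1.5,-5) → rotate → (-3.99085,3.36498) → ×s → (-11.24921,9.48505) → (-11.25,9.49)
v5: (0.5,-4) → rotate → (-3.86885,1.13225) → ×s → (-10.90533,3.19152) → (-10.91,3.19)
v6: (4,0) → rotate → (-1.59099,-3.66998) → ×s → (-4.48461,-10.34475) → (-4.48,-10.34)
v7: (2.5,4.5) → rotate → (3.13435,-4.08360) → ×s → (8.83496,-11.51066) → (8.83,-11.51)
v8: (-0.5,5) → rotate → (4.78635,-1.53000) → ×s → (13.49151,-4.31267) → (13.49,-4.31)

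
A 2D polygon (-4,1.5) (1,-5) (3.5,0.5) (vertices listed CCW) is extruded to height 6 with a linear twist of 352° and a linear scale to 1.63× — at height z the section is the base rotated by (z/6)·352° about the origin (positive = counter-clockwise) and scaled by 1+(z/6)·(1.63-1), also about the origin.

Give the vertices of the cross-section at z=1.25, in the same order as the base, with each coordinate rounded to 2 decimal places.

t = z/height = 1.25/6 = 0.208333
s = 1 + (scale-1)·z/height = 1 + (1.63-1)·1.25/6 = 1.131250
θ = twist·z/height = 352°·1.25/6 = 73.3333° = 1.279908 rad
cos θ = 0.286803, sin θ = 0.957990 (intermediates below are computed at full precision and shown rounded to 5 d.p.)
v1: (-4,1.5) → rotate → (-2.58420,-3.40175) → ×s → (-2.92337,-3.84823) → (-2.92,-3.85)
v2: (1,-5) → rotate → (5.07675,-0.47603) → ×s → (5.74307,-0.53851) → (5.74,-0.54)
v3: (3.5,0.5) → rotate → (0.52482,3.49636) → ×s → (0.59370,3.95526) → (0.59,3.96)

Cross-section at z=1.25: (-2.92,-3.85) (5.74,-0.54) (0.59,3.96)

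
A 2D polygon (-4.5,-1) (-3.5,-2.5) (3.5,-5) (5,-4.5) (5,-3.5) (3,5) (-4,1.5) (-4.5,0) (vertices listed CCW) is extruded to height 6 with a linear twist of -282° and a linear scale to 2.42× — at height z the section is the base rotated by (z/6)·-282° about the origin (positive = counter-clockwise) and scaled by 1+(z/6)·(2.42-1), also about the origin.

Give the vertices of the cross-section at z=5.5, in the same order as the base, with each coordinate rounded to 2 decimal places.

Cross-section at z=5.5: (4.32,-9.69) (7.24,-6.75) (9.67,10.19) (7.86,13.34) (5.60,12.88) (-12.65,4.47) (-1.55,-9.71) (2.06,-10.15)

t = z/height = 5.5/6 = 0.916667
s = 1 + (scale-1)·z/height = 1 + (2.42-1)·5.5/6 = 2.301667
θ = twist·z/height = -282°·5.5/6 = -258.5000° = -4.511676 rad
cos θ = -0.199368, sin θ = 0.979925 (intermediates below are computed at full precision and shown rounded to 5 d.p.)
v1: (-4.5,-1) → rotate → (1.87708,-4.21029) → ×s → (4.32041,-9.69069) → (4.32,-9.69)
v2: (-3.5,-2.5) → rotate → (3.14760,-2.93132) → ×s → (7.24472,-6.74691) → (7.24,-6.75)
v3: (3.5,-5) → rotate → (4.20184,4.42658) → ×s → (9.67123,10.18850) → (9.67,10.19)
v4: (5,-4.5) → rotate → (3.41282,5.79678) → ×s → (7.85518,13.34225) → (7.86,13.34)
v5: (5,-3.5) → rotate → (2.43290,5.59741) → ×s → (5.59972,12.88337) → (5.60,12.88)
v6: (3,5) → rotate → (-5.49773,1.94293) → ×s → (-12.65394,4.47199) → (-12.65,4.47)
v7: (-4,1.5) → rotate → (-0.67242,-4.21875) → ×s → (-1.54768,-9.71016) → (-1.55,-9.71)
v8: (-4.5,0) → rotate → (0.89716,-4.40966) → ×s → (2.06495,-10.14957) → (2.06,-10.15)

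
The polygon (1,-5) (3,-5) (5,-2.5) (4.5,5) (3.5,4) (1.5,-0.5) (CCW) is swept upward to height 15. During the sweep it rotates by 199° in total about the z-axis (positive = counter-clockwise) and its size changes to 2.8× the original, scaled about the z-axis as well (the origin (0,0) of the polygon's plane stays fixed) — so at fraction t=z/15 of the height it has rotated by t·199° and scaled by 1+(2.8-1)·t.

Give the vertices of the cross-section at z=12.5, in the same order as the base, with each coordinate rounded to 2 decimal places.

t = z/height = 12.5/15 = 0.833333
s = 1 + (scale-1)·z/height = 1 + (2.8-1)·12.5/15 = 2.500000
θ = twist·z/height = 199°·12.5/15 = 165.8333° = 2.894338 rad
cos θ = -0.969588, sin θ = 0.244743 (intermediates below are computed at full precision and shown rounded to 5 d.p.)
v1: (1,-5) → rotate → (0.25413,5.09268) → ×s → (0.63532,12.73171) → (0.64,12.73)
v2: (3,-5) → rotate → (-1.68505,5.58217) → ×s → (-4.21262,13.95542) → (-4.21,13.96)
v3: (5,-2.5) → rotate → (-4.23608,3.64769) → ×s → (-10.59020,9.11922) → (-10.59,9.12)
v4: (4.5,5) → rotate → (-5.58686,-3.74659) → ×s → (-13.96716,-9.36649) → (-13.97,-9.37)
v5: (3.5,4) → rotate → (-4.37253,-3.02175) → ×s → (-10.93133,-7.55437) → (-10.93,-7.55)
v6: (1.5,-0.5) → rotate → (-1.33201,0.85191) → ×s → (-3.33003,2.12977) → (-3.33,2.13)

Cross-section at z=12.5: (0.64,12.73) (-4.21,13.96) (-10.59,9.12) (-13.97,-9.37) (-10.93,-7.55) (-3.33,2.13)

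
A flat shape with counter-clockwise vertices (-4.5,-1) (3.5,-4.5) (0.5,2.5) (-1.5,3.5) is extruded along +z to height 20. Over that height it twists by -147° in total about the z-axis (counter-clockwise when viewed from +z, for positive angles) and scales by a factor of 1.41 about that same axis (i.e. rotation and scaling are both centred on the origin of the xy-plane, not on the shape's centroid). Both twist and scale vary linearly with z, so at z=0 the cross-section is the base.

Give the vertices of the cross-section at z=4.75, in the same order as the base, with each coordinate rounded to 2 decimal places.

Cross-section at z=4.75: (-4.68,1.93) (0.32,-6.25) (2.02,1.94) (0.85,4.09)

t = z/height = 4.75/20 = 0.2375
s = 1 + (scale-1)·z/height = 1 + (1.41-1)·4.75/20 = 1.097375
θ = twist·z/height = -147°·4.75/20 = -34.9125° = -0.609338 rad
cos θ = 0.820027, sin θ = -0.572325 (intermediates below are computed at full precision and shown rounded to 5 d.p.)
v1: (-4.5,-1) → rotate → (-4.26245,1.75543) → ×s → (-4.67750,1.92637) → (-4.68,1.93)
v2: (3.5,-4.5) → rotate → (0.29463,-5.69326) → ×s → (0.32332,-6.24764) → (0.32,-6.25)
v3: (0.5,2.5) → rotate → (1.84083,1.76391) → ×s → (2.02008,1.93567) → (2.02,1.94)
v4: (-1.5,3.5) → rotate → (0.77310,3.72858) → ×s → (0.84838,4.09165) → (0.85,4.09)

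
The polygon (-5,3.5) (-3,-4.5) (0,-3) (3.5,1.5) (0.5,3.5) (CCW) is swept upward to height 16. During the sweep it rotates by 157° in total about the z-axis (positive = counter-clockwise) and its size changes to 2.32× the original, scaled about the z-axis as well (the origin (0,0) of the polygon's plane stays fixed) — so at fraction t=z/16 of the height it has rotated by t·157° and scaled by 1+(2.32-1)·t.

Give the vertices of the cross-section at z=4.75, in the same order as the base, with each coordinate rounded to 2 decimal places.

Cross-section at z=4.75: (-8.32,-1.71) (1.68,-7.34) (3.03,-2.87) (1.83,4.97) (-3.06,3.85)

t = z/height = 4.75/16 = 0.296875
s = 1 + (scale-1)·z/height = 1 + (2.32-1)·4.75/16 = 1.391875
θ = twist·z/height = 157°·4.75/16 = 46.6094° = 0.813487 rad
cos θ = 0.686969, sin θ = 0.726687 (intermediates below are computed at full precision and shown rounded to 5 d.p.)
v1: (-5,3.5) → rotate → (-5.97825,-1.22905) → ×s → (-8.32097,-1.71068) → (-8.32,-1.71)
v2: (-3,-4.5) → rotate → (1.20919,-5.27142) → ×s → (1.68304,-7.33716) → (1.68,-7.34)
v3: (0,-3) → rotate → (2.18006,-2.06091) → ×s → (3.03437,-2.86852) → (3.03,-2.87)
v4: (3.5,1.5) → rotate → (1.31436,3.57386) → ×s → (1.82942,4.97436) → (1.83,4.97)
v5: (0.5,3.5) → rotate → (-2.19992,2.76773) → ×s → (-3.06201,3.85234) → (-3.06,3.85)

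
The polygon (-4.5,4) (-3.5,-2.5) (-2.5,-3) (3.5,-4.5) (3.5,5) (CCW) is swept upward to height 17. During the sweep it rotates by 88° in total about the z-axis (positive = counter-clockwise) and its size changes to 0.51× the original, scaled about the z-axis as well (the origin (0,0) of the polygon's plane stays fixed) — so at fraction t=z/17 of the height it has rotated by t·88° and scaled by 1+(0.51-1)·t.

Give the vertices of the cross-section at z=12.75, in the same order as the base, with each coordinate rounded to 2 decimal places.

Cross-section at z=12.75: (-3.47,-1.57) (0.54,-2.67) (1.09,-2.22) (3.50,0.86) (-1.99,3.31)

t = z/height = 12.75/17 = 0.75
s = 1 + (scale-1)·z/height = 1 + (0.51-1)·12.75/17 = 0.632500
θ = twist·z/height = 88°·12.75/17 = 66.0000° = 1.151917 rad
cos θ = 0.406737, sin θ = 0.913545 (intermediates below are computed at full precision and shown rounded to 5 d.p.)
v1: (-4.5,4) → rotate → (-5.48450,-2.48401) → ×s → (-3.46894,-1.57114) → (-3.47,-1.57)
v2: (-3.5,-2.5) → rotate → (0.86029,-4.21425) → ×s → (0.54413,-2.66551) → (0.54,-2.67)
v3: (-2.5,-3) → rotate → (1.72379,-3.50407) → ×s → (1.09030,-2.21633) → (1.09,-2.22)
v4: (3.5,-4.5) → rotate → (5.53453,1.36709) → ×s → (3.50059,0.86469) → (3.50,0.86)
v5: (3.5,5) → rotate → (-3.14415,5.23109) → ×s → (-1.98867,3.30867) → (-1.99,3.31)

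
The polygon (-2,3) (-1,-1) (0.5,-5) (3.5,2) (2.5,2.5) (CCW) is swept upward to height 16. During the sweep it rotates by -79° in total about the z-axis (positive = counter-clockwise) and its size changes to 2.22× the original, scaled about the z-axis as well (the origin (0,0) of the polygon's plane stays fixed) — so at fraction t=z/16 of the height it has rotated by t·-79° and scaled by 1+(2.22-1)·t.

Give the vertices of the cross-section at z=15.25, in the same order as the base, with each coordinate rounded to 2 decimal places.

Cross-section at z=15.25: (5.18,5.83) (-2.64,1.54) (-10.19,-3.79) (6.11,-6.22) (6.60,-3.86)

t = z/height = 15.25/16 = 0.953125
s = 1 + (scale-1)·z/height = 1 + (2.22-1)·15.25/16 = 2.162813
θ = twist·z/height = -79°·15.25/16 = -75.2969° = -1.314178 rad
cos θ = 0.253811, sin θ = -0.967254 (intermediates below are computed at full precision and shown rounded to 5 d.p.)
v1: (-2,3) → rotate → (2.39414,2.69594) → ×s → (5.17808,5.83081) → (5.18,5.83)
v2: (-1,-1) → rotate → (-1.22106,0.71344) → ×s → (-2.64093,1.54304) → (-2.64,1.54)
v3: (0.5,-5) → rotate → (-4.70936,-1.75268) → ×s → (-10.18547,-3.79072) → (-10.19,-3.79)
v4: (3.5,2) → rotate → (2.82285,-2.87777) → ×s → (6.10529,-6.22407) → (6.11,-6.22)
v5: (2.5,2.5) → rotate → (3.05266,-1.78361) → ×s → (6.60233,-3.85761) → (6.60,-3.86)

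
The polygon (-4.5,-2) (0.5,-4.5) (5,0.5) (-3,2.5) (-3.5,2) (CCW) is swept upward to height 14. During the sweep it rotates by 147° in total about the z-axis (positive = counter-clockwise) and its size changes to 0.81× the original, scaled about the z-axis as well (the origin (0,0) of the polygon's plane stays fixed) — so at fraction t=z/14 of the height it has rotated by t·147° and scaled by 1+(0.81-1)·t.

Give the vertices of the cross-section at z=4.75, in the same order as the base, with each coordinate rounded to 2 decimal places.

t = z/height = 4.75/14 = 0.339286
s = 1 + (scale-1)·z/height = 1 + (0.81-1)·4.75/14 = 0.935536
θ = twist·z/height = 147°·4.75/14 = 49.8750° = 0.870483 rad
cos θ = 0.644457, sin θ = 0.764640 (intermediates below are computed at full precision and shown rounded to 5 d.p.)
v1: (-4.5,-2) → rotate → (-1.37078,-4.72980) → ×s → (-1.28241,-4.42489) → (-1.28,-4.42)
v2: (0.5,-4.5) → rotate → (3.76311,-2.51774) → ×s → (3.52052,-2.35543) → (3.52,-2.36)
v3: (5,0.5) → rotate → (2.83997,4.14543) → ×s → (2.65689,3.87820) → (2.66,3.88)
v4: (-3,2.5) → rotate → (-3.84497,-0.68278) → ×s → (-3.59711,-0.63876) → (-3.60,-0.64)
v5: (-3.5,2) → rotate → (-3.78488,-1.38733) → ×s → (-3.54089,-1.29789) → (-3.54,-1.30)

Cross-section at z=4.75: (-1.28,-4.42) (3.52,-2.36) (2.66,3.88) (-3.60,-0.64) (-3.54,-1.30)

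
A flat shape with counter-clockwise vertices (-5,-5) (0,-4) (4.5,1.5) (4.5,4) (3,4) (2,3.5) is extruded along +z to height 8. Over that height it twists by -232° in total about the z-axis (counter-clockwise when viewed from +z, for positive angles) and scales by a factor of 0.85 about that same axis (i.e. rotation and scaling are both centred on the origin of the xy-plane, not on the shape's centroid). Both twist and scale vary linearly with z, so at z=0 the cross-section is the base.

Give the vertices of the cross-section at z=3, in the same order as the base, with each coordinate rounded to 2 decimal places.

Cross-section at z=3: (-4.96,4.47) (-3.77,-0.20) (1.64,-4.17) (3.99,-4.04) (3.92,-2.63) (3.40,-1.71)

t = z/height = 3/8 = 0.375
s = 1 + (scale-1)·z/height = 1 + (0.85-1)·3/8 = 0.943750
θ = twist·z/height = -232°·3/8 = -87.0000° = -1.518436 rad
cos θ = 0.052336, sin θ = -0.998630 (intermediates below are computed at full precision and shown rounded to 5 d.p.)
v1: (-5,-5) → rotate → (-5.25483,4.73147) → ×s → (-4.95924,4.46532) → (-4.96,4.47)
v2: (0,-4) → rotate → (-3.99452,-0.20934) → ×s → (-3.76983,-0.19757) → (-3.77,-0.20)
v3: (4.5,1.5) → rotate → (1.73346,-4.41533) → ×s → (1.63595,-4.16697) → (1.64,-4.17)
v4: (4.5,4) → rotate → (4.23003,-4.28449) → ×s → (3.99209,-4.04349) → (3.99,-4.04)
v5: (3,4) → rotate → (4.15153,-2.78654) → ×s → (3.91800,-2.62980) → (3.92,-2.63)
v6: (2,3.5) → rotate → (3.59988,-1.81408) → ×s → (3.39738,-1.71204) → (3.40,-1.71)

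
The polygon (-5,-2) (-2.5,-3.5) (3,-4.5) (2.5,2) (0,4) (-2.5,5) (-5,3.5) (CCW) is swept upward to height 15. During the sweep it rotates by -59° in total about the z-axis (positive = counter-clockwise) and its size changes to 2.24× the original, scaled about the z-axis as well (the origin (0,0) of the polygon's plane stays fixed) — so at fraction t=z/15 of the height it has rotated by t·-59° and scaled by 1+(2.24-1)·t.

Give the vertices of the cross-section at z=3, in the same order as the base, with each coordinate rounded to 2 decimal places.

Cross-section at z=3: (-6.62,-1.17) (-3.95,-3.64) (2.52,-6.26) (3.56,1.81) (1.02,4.89) (-1.78,6.75) (-5.21,5.55)

t = z/height = 3/15 = 0.2
s = 1 + (scale-1)·z/height = 1 + (2.24-1)·3/15 = 1.248000
θ = twist·z/height = -59°·3/15 = -11.8000° = -0.205949 rad
cos θ = 0.978867, sin θ = -0.204496 (intermediates below are computed at full precision and shown rounded to 5 d.p.)
v1: (-5,-2) → rotate → (-5.30333,-0.93525) → ×s → (-6.61855,-1.16720) → (-6.62,-1.17)
v2: (-2.5,-3.5) → rotate → (-3.16290,-2.91480) → ×s → (-3.94731,-3.63767) → (-3.95,-3.64)
v3: (3,-4.5) → rotate → (2.01637,-5.01839) → ×s → (2.51643,-6.26295) → (2.52,-6.26)
v4: (2.5,2) → rotate → (2.85616,1.44649) → ×s → (3.56449,1.80523) → (3.56,1.81)
v5: (0,4) → rotate → (0.81798,3.91547) → ×s → (1.02084,4.88651) → (1.02,4.89)
v6: (-2.5,5) → rotate → (-1.42469,5.40558) → ×s → (-1.77801,6.74616) → (-1.78,6.75)
v7: (-5,3.5) → rotate → (-4.17860,4.44852) → ×s → (-5.21489,5.55175) → (-5.21,5.55)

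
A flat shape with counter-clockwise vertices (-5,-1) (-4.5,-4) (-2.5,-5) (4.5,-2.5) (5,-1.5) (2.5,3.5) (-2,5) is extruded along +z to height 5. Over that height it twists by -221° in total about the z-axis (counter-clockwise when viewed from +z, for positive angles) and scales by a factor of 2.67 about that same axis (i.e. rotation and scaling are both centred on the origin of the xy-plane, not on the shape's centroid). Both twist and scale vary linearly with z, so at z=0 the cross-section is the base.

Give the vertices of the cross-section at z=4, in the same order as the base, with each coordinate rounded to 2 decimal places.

t = z/height = 4/5 = 0.8
s = 1 + (scale-1)·z/height = 1 + (2.67-1)·4/5 = 2.336000
θ = twist·z/height = -221°·4/5 = -176.8000° = -3.085742 rad
cos θ = -0.998441, sin θ = -0.055822 (intermediates below are computed at full precision and shown rounded to 5 d.p.)
v1: (-5,-1) → rotate → (4.93638,1.27755) → ×s → (11.53139,2.98435) → (11.53,2.98)
v2: (-4.5,-4) → rotate → (4.26970,4.24496) → ×s → (9.97401,9.91623) → (9.97,9.92)
v3: (-2.5,-5) → rotate → (2.21699,5.13176) → ×s → (5.17890,11.98779) → (5.18,11.99)
v4: (4.5,-2.5) → rotate → (-4.63254,2.24491) → ×s → (-10.82161,5.24410) → (-10.82,5.24)
v5: (5,-1.5) → rotate → (-5.07594,1.21855) → ×s → (-11.85739,2.84654) → (-11.86,2.85)
v6: (2.5,3.5) → rotate → (-2.30073,-3.63410) → ×s → (-5.37450,-8.48925) → (-5.37,-8.49)
v7: (-2,5) → rotate → (2.27599,-4.88056) → ×s → (5.31671,-11.40099) → (5.32,-11.40)

Cross-section at z=4: (11.53,2.98) (9.97,9.92) (5.18,11.99) (-10.82,5.24) (-11.86,2.85) (-5.37,-8.49) (5.32,-11.40)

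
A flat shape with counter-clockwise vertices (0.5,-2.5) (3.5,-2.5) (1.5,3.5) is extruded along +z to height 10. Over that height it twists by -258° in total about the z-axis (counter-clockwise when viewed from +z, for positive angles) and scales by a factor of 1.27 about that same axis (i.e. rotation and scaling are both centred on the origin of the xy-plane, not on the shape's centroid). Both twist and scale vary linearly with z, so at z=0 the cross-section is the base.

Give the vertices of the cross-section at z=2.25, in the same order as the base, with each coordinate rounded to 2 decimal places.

t = z/height = 2.25/10 = 0.225
s = 1 + (scale-1)·z/height = 1 + (1.27-1)·2.25/10 = 1.060750
θ = twist·z/height = -258°·2.25/10 = -58.0500° = -1.013164 rad
cos θ = 0.529179, sin θ = -0.848510 (intermediates below are computed at full precision and shown rounded to 5 d.p.)
v1: (0.5,-2.5) → rotate → (-1.85669,-1.74720) → ×s → (-1.96948,-1.85335) → (-1.97,-1.85)
v2: (3.5,-2.5) → rotate → (-0.26915,-4.29273) → ×s → (-0.28550,-4.55352) → (-0.29,-4.55)
v3: (1.5,3.5) → rotate → (3.76355,0.57936) → ×s → (3.99219,0.61456) → (3.99,0.61)

Cross-section at z=2.25: (-1.97,-1.85) (-0.29,-4.55) (3.99,0.61)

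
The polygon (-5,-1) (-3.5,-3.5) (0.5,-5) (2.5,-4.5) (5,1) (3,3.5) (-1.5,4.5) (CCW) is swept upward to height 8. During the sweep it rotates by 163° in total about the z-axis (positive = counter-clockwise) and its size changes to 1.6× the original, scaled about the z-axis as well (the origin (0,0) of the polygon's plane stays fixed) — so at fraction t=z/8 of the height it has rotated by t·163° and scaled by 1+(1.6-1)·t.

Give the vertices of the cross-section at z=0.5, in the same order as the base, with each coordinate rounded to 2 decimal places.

Cross-section at z=0.5: (-4.92,-1.94) (-2.93,-4.22) (1.43,-5.01) (3.38,-4.14) (4.92,1.94) (2.42,4.12) (-2.36,4.32)

t = z/height = 0.5/8 = 0.0625
s = 1 + (scale-1)·z/height = 1 + (1.6-1)·0.5/8 = 1.037500
θ = twist·z/height = 163°·0.5/8 = 10.1875° = 0.177805 rad
cos θ = 0.984234, sin θ = 0.176870 (intermediates below are computed at full precision and shown rounded to 5 d.p.)
v1: (-5,-1) → rotate → (-4.74430,-1.86858) → ×s → (-4.92221,-1.93866) → (-4.92,-1.94)
v2: (-3.5,-3.5) → rotate → (-2.82577,-4.06386) → ×s → (-2.93174,-4.21626) → (-2.93,-4.22)
v3: (0.5,-5) → rotate → (1.37647,-4.83274) → ×s → (1.42808,-5.01396) → (1.43,-5.01)
v4: (2.5,-4.5) → rotate → (3.25650,-3.98688) → ×s → (3.37862,-4.13639) → (3.38,-4.14)
v5: (5,1) → rotate → (4.74430,1.86858) → ×s → (4.92221,1.93866) → (4.92,1.94)
v6: (3,3.5) → rotate → (2.33366,3.97543) → ×s → (2.42117,4.12451) → (2.42,4.12)
v7: (-1.5,4.5) → rotate → (-2.27227,4.16375) → ×s → (-2.35748,4.31989) → (-2.36,4.32)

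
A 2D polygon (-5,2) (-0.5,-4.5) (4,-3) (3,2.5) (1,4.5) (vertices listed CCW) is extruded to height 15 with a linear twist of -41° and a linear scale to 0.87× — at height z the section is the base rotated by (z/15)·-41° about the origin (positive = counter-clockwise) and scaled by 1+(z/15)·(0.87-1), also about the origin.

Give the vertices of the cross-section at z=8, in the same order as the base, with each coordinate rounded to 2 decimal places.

Cross-section at z=8: (-3.63,3.46) (-1.99,-3.71) (2.41,-3.98) (3.46,1.12) (2.42,3.54)

t = z/height = 8/15 = 0.533333
s = 1 + (scale-1)·z/height = 1 + (0.87-1)·8/15 = 0.930667
θ = twist·z/height = -41°·8/15 = -21.8667° = -0.381645 rad
cos θ = 0.928053, sin θ = -0.372448 (intermediates below are computed at full precision and shown rounded to 5 d.p.)
v1: (-5,2) → rotate → (-3.89537,3.71835) → ×s → (-3.62529,3.46054) → (-3.63,3.46)
v2: (-0.5,-4.5) → rotate → (-2.14004,-3.99001) → ×s → (-1.99167,-3.71337) → (-1.99,-3.71)
v3: (4,-3) → rotate → (2.59487,-4.27395) → ×s → (2.41496,-3.97762) → (2.41,-3.98)
v4: (3,2.5) → rotate → (3.71528,1.20279) → ×s → (3.45769,1.11940) → (3.46,1.12)
v5: (1,4.5) → rotate → (2.60407,3.80379) → ×s → (2.42352,3.54006) → (2.42,3.54)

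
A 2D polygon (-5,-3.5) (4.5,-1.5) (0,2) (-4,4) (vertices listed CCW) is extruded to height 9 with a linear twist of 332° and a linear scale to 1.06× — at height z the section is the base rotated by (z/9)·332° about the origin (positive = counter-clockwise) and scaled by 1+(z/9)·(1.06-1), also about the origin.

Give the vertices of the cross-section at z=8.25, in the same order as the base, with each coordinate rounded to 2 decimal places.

t = z/height = 8.25/9 = 0.916667
s = 1 + (scale-1)·z/height = 1 + (1.06-1)·8.25/9 = 1.055000
θ = twist·z/height = 332°·8.25/9 = 304.3333° = 5.311619 rad
cos θ = 0.564007, sin θ = -0.825770 (intermediates below are computed at full precision and shown rounded to 5 d.p.)
v1: (-5,-3.5) → rotate → (-5.71023,2.15483) → ×s → (-6.02429,2.27334) → (-6.02,2.27)
v2: (4.5,-1.5) → rotate → (1.29937,-4.56198) → ×s → (1.37084,-4.81288) → (1.37,-4.81)
v3: (0,2) → rotate → (1.65154,1.12801) → ×s → (1.74238,1.19005) → (1.74,1.19)
v4: (-4,4) → rotate → (1.04706,5.55911) → ×s → (1.10464,5.86486) → (1.10,5.86)

Cross-section at z=8.25: (-6.02,2.27) (1.37,-4.81) (1.74,1.19) (1.10,5.86)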